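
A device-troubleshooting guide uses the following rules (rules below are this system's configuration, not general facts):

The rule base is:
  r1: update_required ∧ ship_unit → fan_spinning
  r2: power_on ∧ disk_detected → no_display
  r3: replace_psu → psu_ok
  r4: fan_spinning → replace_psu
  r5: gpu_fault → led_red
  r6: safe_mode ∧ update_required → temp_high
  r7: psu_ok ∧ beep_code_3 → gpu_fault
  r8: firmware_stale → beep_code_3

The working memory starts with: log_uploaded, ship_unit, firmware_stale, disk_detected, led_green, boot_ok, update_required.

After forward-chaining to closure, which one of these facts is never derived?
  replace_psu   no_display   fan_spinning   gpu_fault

Round 1 — r1, r8, derive fan_spinning, beep_code_3.
Round 2 — r4, derive replace_psu.
Round 3 — r3, derive psu_ok.
Round 4 — r7, derive gpu_fault.
Round 5 — r5, derive led_red.
Derived: fan_spinning (round 1), gpu_fault (round 4), replace_psu (round 2). no_display never appears in any round.

no_display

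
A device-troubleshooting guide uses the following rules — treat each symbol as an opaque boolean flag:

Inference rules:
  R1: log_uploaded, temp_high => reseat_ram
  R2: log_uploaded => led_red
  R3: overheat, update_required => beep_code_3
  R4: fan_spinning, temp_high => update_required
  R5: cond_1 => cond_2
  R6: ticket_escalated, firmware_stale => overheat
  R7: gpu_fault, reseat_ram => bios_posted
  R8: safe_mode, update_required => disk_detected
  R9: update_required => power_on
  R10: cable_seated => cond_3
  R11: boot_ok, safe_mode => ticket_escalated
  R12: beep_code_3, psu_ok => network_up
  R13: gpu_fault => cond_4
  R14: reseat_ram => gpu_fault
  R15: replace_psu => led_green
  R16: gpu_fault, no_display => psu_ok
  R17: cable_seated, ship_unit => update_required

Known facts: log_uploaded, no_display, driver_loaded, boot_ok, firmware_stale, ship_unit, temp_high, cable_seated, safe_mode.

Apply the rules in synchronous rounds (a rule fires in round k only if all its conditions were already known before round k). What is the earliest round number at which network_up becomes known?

4

Round 1 — R1, R2, R10, R11, R17, derive reseat_ram, led_red, cond_3, ticket_escalated, update_required.
Round 2 — R6, R8, R9, R14, derive overheat, disk_detected, power_on, gpu_fault.
Round 3 — R3, R7, R13, R16, derive beep_code_3, bios_posted, cond_4, psu_ok.
Round 4 — R12, derive network_up.
network_up first appears in round 4.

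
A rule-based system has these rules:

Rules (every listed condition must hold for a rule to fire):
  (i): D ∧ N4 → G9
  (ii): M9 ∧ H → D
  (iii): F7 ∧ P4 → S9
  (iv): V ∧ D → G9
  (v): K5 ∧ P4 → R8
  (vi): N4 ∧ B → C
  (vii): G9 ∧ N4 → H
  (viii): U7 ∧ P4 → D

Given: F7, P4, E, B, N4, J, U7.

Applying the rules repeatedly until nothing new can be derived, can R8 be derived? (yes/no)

Round 1 — (iii), (vi), (viii), derive S9, C, D.
Round 2 — (i), derive G9.
Round 3 — (vii), derive H.
Fixed point reached. R8 is concluded only by (v); (v) needs K5 (never derived).

no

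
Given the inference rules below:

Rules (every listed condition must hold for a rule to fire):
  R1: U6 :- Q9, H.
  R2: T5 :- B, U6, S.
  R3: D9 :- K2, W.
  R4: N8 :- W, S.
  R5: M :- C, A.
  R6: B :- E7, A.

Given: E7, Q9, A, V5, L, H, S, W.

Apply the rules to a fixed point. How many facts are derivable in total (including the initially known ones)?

12

[1] R1 [U6 :- Q9, H.]; R4 [N8 :- W, S.]; R6 [B :- E7, A.]. ⇒ new: U6, N8, B.
[2] R2 [T5 :- B, U6, S.]. ⇒ new: T5.
Closure: {A, B, E7, H, L, N8, Q9, S, T5, U6, V5, W} — 12 facts.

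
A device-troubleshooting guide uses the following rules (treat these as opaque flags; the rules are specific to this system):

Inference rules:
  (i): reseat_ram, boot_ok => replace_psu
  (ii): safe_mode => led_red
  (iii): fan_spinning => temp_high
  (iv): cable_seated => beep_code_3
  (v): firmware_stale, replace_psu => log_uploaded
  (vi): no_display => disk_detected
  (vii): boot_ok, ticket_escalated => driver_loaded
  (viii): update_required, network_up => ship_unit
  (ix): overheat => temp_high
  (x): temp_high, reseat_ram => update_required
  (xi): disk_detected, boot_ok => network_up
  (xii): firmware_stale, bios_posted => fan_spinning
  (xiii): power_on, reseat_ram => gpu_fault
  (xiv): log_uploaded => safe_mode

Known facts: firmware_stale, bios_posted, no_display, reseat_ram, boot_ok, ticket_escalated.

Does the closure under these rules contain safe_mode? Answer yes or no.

Round 1: (i) [reseat_ram, boot_ok => replace_psu]; (vi) [no_display => disk_detected]; (vii) [boot_ok, ticket_escalated => driver_loaded]; (xii) [firmware_stale, bios_posted => fan_spinning]. New: replace_psu, disk_detected, driver_loaded, fan_spinning.
Round 2: (iii) [fan_spinning => temp_high]; (v) [firmware_stale, replace_psu => log_uploaded]; (xi) [disk_detected, boot_ok => network_up]. New: temp_high, log_uploaded, network_up.
Round 3: (x) [temp_high, reseat_ram => update_required]; (xiv) [log_uploaded => safe_mode]. New: update_required, safe_mode.
Round 4: (ii) [safe_mode => led_red]; (viii) [update_required, network_up => ship_unit]. New: led_red, ship_unit.
safe_mode appears in round 3, so it is derivable.

yes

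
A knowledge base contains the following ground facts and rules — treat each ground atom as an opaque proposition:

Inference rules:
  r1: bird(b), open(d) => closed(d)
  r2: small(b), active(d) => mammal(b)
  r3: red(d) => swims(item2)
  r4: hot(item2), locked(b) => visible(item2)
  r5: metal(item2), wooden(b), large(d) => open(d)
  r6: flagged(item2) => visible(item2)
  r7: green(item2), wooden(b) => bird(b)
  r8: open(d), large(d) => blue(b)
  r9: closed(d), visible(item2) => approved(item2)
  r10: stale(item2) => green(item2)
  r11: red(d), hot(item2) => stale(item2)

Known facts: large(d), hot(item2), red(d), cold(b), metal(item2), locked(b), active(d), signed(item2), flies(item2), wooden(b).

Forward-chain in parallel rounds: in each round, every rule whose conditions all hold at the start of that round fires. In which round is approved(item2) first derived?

Round 1: r3 [red(d) => swims(item2)]; r4 [hot(item2), locked(b) => visible(item2)]; r5 [metal(item2), wooden(b), large(d) => open(d)]; r11 [red(d), hot(item2) => stale(item2)]. Adds swims(item2), visible(item2), open(d), stale(item2).
Round 2: r8 [open(d), large(d) => blue(b)]; r10 [stale(item2) => green(item2)]. Adds blue(b), green(item2).
Round 3: r7 [green(item2), wooden(b) => bird(b)]. Adds bird(b).
Round 4: r1 [bird(b), open(d) => closed(d)]. Adds closed(d).
Round 5: r9 [closed(d), visible(item2) => approved(item2)]. Adds approved(item2).
approved(item2) first appears in round 5.

5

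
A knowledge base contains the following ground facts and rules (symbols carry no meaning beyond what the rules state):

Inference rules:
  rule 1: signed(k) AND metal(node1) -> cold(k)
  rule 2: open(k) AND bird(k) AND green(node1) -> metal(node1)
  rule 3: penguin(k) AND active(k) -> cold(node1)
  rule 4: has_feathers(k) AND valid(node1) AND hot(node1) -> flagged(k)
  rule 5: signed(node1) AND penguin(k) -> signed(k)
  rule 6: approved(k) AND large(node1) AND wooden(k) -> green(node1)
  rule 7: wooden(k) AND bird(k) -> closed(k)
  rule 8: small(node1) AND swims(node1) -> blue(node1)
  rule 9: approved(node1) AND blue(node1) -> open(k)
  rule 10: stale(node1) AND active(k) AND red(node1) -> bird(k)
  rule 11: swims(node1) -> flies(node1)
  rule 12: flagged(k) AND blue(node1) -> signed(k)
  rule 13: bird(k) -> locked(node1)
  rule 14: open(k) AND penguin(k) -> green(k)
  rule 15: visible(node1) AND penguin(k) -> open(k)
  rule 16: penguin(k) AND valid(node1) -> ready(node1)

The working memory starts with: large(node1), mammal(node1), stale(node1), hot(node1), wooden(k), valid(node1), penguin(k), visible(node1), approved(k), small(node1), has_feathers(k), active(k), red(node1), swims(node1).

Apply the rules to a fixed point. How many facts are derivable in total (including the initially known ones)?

28

Round 1 fires rule 3, rule 4, rule 6, rule 8, rule 10, rule 11, rule 15, rule 16, giving cold(node1), flagged(k), green(node1), blue(node1), bird(k), flies(node1), open(k), ready(node1).
Round 2 fires rule 2, rule 7, rule 12, rule 13, rule 14, giving metal(node1), closed(k), signed(k), locked(node1), green(k).
Round 3 fires rule 1, giving cold(k).
Closure: {active(k), approved(k), bird(k), blue(node1), closed(k), cold(k), cold(node1), flagged(k), flies(node1), green(k), green(node1), has_feathers(k), hot(node1), large(node1), locked(node1), mammal(node1), metal(node1), open(k), penguin(k), ready(node1), red(node1), signed(k), small(node1), stale(node1), swims(node1), valid(node1), visible(node1), wooden(k)} — 28 facts.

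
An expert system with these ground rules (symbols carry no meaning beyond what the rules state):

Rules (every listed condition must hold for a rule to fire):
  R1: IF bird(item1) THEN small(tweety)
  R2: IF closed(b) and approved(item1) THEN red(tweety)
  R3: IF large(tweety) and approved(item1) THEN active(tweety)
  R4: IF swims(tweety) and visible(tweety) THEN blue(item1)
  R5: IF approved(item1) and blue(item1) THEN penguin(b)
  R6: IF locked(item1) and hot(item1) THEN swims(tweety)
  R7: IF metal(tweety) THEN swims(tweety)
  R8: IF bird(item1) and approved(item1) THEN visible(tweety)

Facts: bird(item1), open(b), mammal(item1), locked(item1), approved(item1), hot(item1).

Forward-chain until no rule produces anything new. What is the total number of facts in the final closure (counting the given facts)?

11

Round 1: R1 [IF bird(item1) THEN small(tweety)]; R6 [IF locked(item1) and hot(item1) THEN swims(tweety)]; R8 [IF bird(item1) and approved(item1) THEN visible(tweety)]. New: small(tweety), swims(tweety), visible(tweety).
Round 2: R4 [IF swims(tweety) and visible(tweety) THEN blue(item1)]. New: blue(item1).
Round 3: R5 [IF approved(item1) and blue(item1) THEN penguin(b)]. New: penguin(b).
Closure: {approved(item1), bird(item1), blue(item1), hot(item1), locked(item1), mammal(item1), open(b), penguin(b), small(tweety), swims(tweety), visible(tweety)} — 11 facts.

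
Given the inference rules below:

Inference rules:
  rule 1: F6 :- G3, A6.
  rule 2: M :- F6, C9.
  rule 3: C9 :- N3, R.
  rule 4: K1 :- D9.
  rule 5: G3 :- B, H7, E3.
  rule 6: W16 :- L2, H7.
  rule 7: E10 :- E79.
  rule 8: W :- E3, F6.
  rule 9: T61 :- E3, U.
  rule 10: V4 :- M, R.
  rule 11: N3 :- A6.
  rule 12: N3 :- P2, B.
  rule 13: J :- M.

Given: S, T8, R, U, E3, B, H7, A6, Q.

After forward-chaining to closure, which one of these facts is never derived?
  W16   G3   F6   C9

W16

Round 1 — rule 5, rule 9, rule 11, derive G3, T61, N3.
Round 2 — rule 1, rule 3, derive F6, C9.
Round 3 — rule 2, rule 8, derive M, W.
Round 4 — rule 10, rule 13, derive V4, J.
Derived: F6 (round 2), G3 (round 1), C9 (round 2). W16 never appears in any round.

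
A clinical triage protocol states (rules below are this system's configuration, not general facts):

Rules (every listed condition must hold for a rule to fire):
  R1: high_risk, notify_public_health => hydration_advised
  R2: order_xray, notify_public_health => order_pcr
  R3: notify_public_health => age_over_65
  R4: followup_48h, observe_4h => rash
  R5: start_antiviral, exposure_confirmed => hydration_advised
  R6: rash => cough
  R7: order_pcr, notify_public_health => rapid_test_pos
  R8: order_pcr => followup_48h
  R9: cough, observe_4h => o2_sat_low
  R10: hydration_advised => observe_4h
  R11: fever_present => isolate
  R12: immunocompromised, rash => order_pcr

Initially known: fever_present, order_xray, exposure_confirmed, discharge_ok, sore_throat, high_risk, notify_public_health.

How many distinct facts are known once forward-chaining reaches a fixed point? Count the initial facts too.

[1] R1 [high_risk, notify_public_health => hydration_advised]; R2 [order_xray, notify_public_health => order_pcr]; R3 [notify_public_health => age_over_65]; R11 [fever_present => isolate]. ⇒ new: hydration_advised, order_pcr, age_over_65, isolate.
[2] R7 [order_pcr, notify_public_health => rapid_test_pos]; R8 [order_pcr => followup_48h]; R10 [hydration_advised => observe_4h]. ⇒ new: rapid_test_pos, followup_48h, observe_4h.
[3] R4 [followup_48h, observe_4h => rash]. ⇒ new: rash.
[4] R6 [rash => cough]. ⇒ new: cough.
[5] R9 [cough, observe_4h => o2_sat_low]. ⇒ new: o2_sat_low.
Closure: {age_over_65, cough, discharge_ok, exposure_confirmed, fever_present, followup_48h, high_risk, hydration_advised, isolate, notify_public_health, o2_sat_low, observe_4h, order_pcr, order_xray, rapid_test_pos, rash, sore_throat} — 17 facts.

17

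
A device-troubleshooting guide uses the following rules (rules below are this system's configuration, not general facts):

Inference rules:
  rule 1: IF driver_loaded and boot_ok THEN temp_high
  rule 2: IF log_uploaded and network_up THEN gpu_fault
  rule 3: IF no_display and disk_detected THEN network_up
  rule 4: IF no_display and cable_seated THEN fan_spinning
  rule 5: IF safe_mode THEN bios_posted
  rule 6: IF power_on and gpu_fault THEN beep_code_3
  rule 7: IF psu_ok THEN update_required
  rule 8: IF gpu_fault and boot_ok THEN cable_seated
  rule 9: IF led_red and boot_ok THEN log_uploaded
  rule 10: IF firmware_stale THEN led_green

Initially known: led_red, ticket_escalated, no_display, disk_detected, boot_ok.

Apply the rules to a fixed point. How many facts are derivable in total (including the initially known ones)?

10

Round 1 fires rule 3, rule 9, giving network_up, log_uploaded.
Round 2 fires rule 2, giving gpu_fault.
Round 3 fires rule 8, giving cable_seated.
Round 4 fires rule 4, giving fan_spinning.
Closure: {boot_ok, cable_seated, disk_detected, fan_spinning, gpu_fault, led_red, log_uploaded, network_up, no_display, ticket_escalated} — 10 facts.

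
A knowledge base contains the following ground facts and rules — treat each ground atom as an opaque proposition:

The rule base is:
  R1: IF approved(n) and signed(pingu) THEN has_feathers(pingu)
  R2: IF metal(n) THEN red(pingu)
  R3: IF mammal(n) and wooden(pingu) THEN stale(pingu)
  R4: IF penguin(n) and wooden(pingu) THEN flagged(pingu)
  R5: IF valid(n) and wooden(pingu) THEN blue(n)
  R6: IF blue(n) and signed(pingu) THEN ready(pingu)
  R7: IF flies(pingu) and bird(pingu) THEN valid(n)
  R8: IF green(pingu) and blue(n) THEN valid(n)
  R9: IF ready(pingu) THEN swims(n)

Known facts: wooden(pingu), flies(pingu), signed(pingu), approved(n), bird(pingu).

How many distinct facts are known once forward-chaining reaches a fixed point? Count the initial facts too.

10

[1] R1 [IF approved(n) and signed(pingu) THEN has_feathers(pingu)]; R7 [IF flies(pingu) and bird(pingu) THEN valid(n)]. ⇒ new: has_feathers(pingu), valid(n).
[2] R5 [IF valid(n) and wooden(pingu) THEN blue(n)]. ⇒ new: blue(n).
[3] R6 [IF blue(n) and signed(pingu) THEN ready(pingu)]. ⇒ new: ready(pingu).
[4] R9 [IF ready(pingu) THEN swims(n)]. ⇒ new: swims(n).
Closure: {approved(n), bird(pingu), blue(n), flies(pingu), has_feathers(pingu), ready(pingu), signed(pingu), swims(n), valid(n), wooden(pingu)} — 10 facts.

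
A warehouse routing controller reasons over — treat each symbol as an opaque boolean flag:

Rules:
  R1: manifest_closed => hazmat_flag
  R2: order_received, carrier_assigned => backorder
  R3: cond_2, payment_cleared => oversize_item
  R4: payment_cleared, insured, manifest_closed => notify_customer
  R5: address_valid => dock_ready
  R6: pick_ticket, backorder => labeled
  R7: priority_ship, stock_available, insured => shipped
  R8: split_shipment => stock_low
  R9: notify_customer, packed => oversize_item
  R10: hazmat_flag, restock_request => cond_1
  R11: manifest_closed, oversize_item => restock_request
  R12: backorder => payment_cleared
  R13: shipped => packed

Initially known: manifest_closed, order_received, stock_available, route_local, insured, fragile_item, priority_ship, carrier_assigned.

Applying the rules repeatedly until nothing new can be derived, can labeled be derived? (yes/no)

no

[1] R1 [manifest_closed => hazmat_flag]; R2 [order_received, carrier_assigned => backorder]; R7 [priority_ship, stock_available, insured => shipped]. ⇒ new: hazmat_flag, backorder, shipped.
[2] R12 [backorder => payment_cleared]; R13 [shipped => packed]. ⇒ new: payment_cleared, packed.
[3] R4 [payment_cleared, insured, manifest_closed => notify_customer]. ⇒ new: notify_customer.
[4] R9 [notify_customer, packed => oversize_item]. ⇒ new: oversize_item.
[5] R11 [manifest_closed, oversize_item => restock_request]. ⇒ new: restock_request.
[6] R10 [hazmat_flag, restock_request => cond_1]. ⇒ new: cond_1.
Fixed point reached. labeled is concluded only by R6; R6 needs pick_ticket (never derived).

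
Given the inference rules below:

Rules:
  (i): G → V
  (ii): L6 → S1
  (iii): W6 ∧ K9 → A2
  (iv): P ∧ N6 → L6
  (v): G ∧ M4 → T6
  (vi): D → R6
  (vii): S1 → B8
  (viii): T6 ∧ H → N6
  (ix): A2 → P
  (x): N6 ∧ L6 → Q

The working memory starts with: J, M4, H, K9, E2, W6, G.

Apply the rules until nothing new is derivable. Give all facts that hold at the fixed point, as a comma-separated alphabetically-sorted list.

Round 1 fires (i), (iii), (v), giving V, A2, T6.
Round 2 fires (viii), (ix), giving N6, P.
Round 3 fires (iv), giving L6.
Round 4 fires (ii), (x), giving S1, Q.
Round 5 fires (vii), giving B8.

A2, B8, E2, G, H, J, K9, L6, M4, N6, P, Q, S1, T6, V, W6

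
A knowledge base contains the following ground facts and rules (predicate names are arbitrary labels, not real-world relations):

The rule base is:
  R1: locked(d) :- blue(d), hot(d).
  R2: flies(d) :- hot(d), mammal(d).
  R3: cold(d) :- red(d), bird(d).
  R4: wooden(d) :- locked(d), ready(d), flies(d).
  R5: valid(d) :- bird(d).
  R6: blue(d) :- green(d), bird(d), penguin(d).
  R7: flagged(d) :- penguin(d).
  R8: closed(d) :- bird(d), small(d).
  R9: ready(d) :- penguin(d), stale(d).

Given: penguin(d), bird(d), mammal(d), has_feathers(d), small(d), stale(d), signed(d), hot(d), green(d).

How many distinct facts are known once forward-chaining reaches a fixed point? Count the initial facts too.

17

Round 1 fires R2, R5, R6, R7, R8, R9, giving flies(d), valid(d), blue(d), flagged(d), closed(d), ready(d).
Round 2 fires R1, giving locked(d).
Round 3 fires R4, giving wooden(d).
Closure: {bird(d), blue(d), closed(d), flagged(d), flies(d), green(d), has_feathers(d), hot(d), locked(d), mammal(d), penguin(d), ready(d), signed(d), small(d), stale(d), valid(d), wooden(d)} — 17 facts.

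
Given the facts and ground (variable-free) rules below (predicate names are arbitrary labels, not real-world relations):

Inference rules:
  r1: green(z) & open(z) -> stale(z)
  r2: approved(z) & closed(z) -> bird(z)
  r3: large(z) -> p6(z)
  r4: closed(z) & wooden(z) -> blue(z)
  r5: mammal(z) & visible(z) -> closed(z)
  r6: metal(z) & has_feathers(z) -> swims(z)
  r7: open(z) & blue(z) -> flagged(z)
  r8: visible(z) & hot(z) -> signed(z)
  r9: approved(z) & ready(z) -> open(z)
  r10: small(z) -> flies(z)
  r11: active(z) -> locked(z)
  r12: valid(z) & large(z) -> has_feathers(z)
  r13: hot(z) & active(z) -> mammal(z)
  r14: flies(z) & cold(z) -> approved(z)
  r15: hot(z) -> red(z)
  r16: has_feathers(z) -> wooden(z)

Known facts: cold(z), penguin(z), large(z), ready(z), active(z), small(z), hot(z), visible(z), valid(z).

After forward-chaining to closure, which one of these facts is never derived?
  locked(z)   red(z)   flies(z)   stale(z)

stale(z)

Round 1: r3 [large(z) -> p6(z)]; r8 [visible(z) & hot(z) -> signed(z)]; r10 [small(z) -> flies(z)]; r11 [active(z) -> locked(z)]; r12 [valid(z) & large(z) -> has_feathers(z)]; r13 [hot(z) & active(z) -> mammal(z)]; r15 [hot(z) -> red(z)]. New: p6(z), signed(z), flies(z), locked(z), has_feathers(z), mammal(z), red(z).
Round 2: r5 [mammal(z) & visible(z) -> closed(z)]; r14 [flies(z) & cold(z) -> approved(z)]; r16 [has_feathers(z) -> wooden(z)]. New: closed(z), approved(z), wooden(z).
Round 3: r2 [approved(z) & closed(z) -> bird(z)]; r4 [closed(z) & wooden(z) -> blue(z)]; r9 [approved(z) & ready(z) -> open(z)]. New: bird(z), blue(z), open(z).
Round 4: r7 [open(z) & blue(z) -> flagged(z)]. New: flagged(z).
Derived: red(z) (round 1), flies(z) (round 1), locked(z) (round 1). stale(z) never appears in any round.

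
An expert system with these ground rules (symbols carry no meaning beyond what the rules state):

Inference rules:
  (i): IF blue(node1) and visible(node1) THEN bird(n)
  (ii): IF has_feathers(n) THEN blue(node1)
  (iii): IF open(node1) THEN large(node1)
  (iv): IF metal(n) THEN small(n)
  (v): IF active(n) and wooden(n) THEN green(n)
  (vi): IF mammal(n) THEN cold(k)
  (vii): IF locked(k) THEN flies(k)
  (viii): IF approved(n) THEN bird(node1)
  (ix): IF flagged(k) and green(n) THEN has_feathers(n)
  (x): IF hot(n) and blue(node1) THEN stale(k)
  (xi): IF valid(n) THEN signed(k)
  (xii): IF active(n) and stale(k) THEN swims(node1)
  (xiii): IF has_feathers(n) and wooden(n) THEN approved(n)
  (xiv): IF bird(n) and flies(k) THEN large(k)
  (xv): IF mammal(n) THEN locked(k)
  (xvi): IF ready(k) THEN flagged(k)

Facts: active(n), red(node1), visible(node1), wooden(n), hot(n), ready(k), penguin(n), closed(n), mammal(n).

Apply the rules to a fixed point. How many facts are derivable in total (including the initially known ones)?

22

Round 1: (v) [IF active(n) and wooden(n) THEN green(n)]; (vi) [IF mammal(n) THEN cold(k)]; (xv) [IF mammal(n) THEN locked(k)]; (xvi) [IF ready(k) THEN flagged(k)]. New: green(n), cold(k), locked(k), flagged(k).
Round 2: (vii) [IF locked(k) THEN flies(k)]; (ix) [IF flagged(k) and green(n) THEN has_feathers(n)]. New: flies(k), has_feathers(n).
Round 3: (ii) [IF has_feathers(n) THEN blue(node1)]; (xiii) [IF has_feathers(n) and wooden(n) THEN approved(n)]. New: blue(node1), approved(n).
Round 4: (i) [IF blue(node1) and visible(node1) THEN bird(n)]; (viii) [IF approved(n) THEN bird(node1)]; (x) [IF hot(n) and blue(node1) THEN stale(k)]. New: bird(n), bird(node1), stale(k).
Round 5: (xii) [IF active(n) and stale(k) THEN swims(node1)]; (xiv) [IF bird(n) and flies(k) THEN large(k)]. New: swims(node1), large(k).
Closure: {active(n), approved(n), bird(n), bird(node1), blue(node1), closed(n), cold(k), flagged(k), flies(k), green(n), has_feathers(n), hot(n), large(k), locked(k), mammal(n), penguin(n), ready(k), red(node1), stale(k), swims(node1), visible(node1), wooden(n)} — 22 facts.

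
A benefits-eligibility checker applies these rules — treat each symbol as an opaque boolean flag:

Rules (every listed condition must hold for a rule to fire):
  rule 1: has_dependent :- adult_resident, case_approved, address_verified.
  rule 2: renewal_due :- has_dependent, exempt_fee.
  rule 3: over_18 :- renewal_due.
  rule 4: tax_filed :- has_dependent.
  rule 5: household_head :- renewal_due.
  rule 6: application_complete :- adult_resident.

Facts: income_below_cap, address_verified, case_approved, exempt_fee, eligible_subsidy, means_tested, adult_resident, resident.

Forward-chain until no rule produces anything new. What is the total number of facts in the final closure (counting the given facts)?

Round 1: rule 1 [has_dependent :- adult_resident, case_approved, address_verified.]; rule 6 [application_complete :- adult_resident.]. New: has_dependent, application_complete.
Round 2: rule 2 [renewal_due :- has_dependent, exempt_fee.]; rule 4 [tax_filed :- has_dependent.]. New: renewal_due, tax_filed.
Round 3: rule 3 [over_18 :- renewal_due.]; rule 5 [household_head :- renewal_due.]. New: over_18, household_head.
Closure: {address_verified, adult_resident, application_complete, case_approved, eligible_subsidy, exempt_fee, has_dependent, household_head, income_below_cap, means_tested, over_18, renewal_due, resident, tax_filed} — 14 facts.

14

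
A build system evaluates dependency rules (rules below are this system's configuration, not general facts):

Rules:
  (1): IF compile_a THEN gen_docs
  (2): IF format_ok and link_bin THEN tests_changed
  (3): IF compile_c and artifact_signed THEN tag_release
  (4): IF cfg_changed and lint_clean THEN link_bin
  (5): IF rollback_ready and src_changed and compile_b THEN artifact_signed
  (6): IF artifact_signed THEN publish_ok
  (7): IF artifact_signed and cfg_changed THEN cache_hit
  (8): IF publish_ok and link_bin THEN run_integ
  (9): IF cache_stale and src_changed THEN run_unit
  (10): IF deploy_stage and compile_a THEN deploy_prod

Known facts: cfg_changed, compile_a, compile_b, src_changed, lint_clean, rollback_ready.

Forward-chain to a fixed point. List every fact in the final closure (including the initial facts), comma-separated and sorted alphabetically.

Round 1: (1) [IF compile_a THEN gen_docs]; (4) [IF cfg_changed and lint_clean THEN link_bin]; (5) [IF rollback_ready and src_changed and compile_b THEN artifact_signed]. Adds gen_docs, link_bin, artifact_signed.
Round 2: (6) [IF artifact_signed THEN publish_ok]; (7) [IF artifact_signed and cfg_changed THEN cache_hit]. Adds publish_ok, cache_hit.
Round 3: (8) [IF publish_ok and link_bin THEN run_integ]. Adds run_integ.

artifact_signed, cache_hit, cfg_changed, compile_a, compile_b, gen_docs, link_bin, lint_clean, publish_ok, rollback_ready, run_integ, src_changed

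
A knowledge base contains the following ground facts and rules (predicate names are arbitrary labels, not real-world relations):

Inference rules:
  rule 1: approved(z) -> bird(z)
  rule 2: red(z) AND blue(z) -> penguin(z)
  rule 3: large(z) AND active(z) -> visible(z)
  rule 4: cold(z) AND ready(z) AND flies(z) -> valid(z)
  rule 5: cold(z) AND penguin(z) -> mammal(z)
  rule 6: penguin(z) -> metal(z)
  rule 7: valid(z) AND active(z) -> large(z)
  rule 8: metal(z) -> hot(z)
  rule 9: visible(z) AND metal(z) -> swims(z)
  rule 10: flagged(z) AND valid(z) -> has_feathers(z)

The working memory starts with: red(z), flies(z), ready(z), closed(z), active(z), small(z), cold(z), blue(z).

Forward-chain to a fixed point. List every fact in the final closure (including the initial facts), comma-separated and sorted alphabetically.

active(z), blue(z), closed(z), cold(z), flies(z), hot(z), large(z), mammal(z), metal(z), penguin(z), ready(z), red(z), small(z), swims(z), valid(z), visible(z)

Round 1 fires rule 2, rule 4, giving penguin(z), valid(z).
Round 2 fires rule 5, rule 6, rule 7, giving mammal(z), metal(z), large(z).
Round 3 fires rule 3, rule 8, giving visible(z), hot(z).
Round 4 fires rule 9, giving swims(z).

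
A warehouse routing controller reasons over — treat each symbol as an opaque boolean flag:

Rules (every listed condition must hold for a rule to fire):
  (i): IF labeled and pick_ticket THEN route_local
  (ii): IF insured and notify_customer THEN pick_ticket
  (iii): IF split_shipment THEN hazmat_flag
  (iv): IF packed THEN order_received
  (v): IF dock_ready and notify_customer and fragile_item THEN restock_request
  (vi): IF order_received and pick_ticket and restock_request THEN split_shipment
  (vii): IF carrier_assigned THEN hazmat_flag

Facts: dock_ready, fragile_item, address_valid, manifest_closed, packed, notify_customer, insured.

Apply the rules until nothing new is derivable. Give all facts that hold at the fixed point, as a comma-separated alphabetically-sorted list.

address_valid, dock_ready, fragile_item, hazmat_flag, insured, manifest_closed, notify_customer, order_received, packed, pick_ticket, restock_request, split_shipment

[1] (ii) [IF insured and notify_customer THEN pick_ticket]; (iv) [IF packed THEN order_received]; (v) [IF dock_ready and notify_customer and fragile_item THEN restock_request]. ⇒ new: pick_ticket, order_received, restock_request.
[2] (vi) [IF order_received and pick_ticket and restock_request THEN split_shipment]. ⇒ new: split_shipment.
[3] (iii) [IF split_shipment THEN hazmat_flag]. ⇒ new: hazmat_flag.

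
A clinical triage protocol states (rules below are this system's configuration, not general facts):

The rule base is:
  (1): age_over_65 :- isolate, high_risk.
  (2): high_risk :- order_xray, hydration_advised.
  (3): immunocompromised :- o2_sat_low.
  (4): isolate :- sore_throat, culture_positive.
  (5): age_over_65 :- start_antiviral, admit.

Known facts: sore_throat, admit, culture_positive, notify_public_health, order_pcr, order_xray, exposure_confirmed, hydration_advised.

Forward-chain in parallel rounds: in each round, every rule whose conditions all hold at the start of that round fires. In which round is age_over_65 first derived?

2

Round 1: (2) [high_risk :- order_xray, hydration_advised.]; (4) [isolate :- sore_throat, culture_positive.]. Adds high_risk, isolate.
Round 2: (1) [age_over_65 :- isolate, high_risk.]. Adds age_over_65.
age_over_65 first appears in round 2.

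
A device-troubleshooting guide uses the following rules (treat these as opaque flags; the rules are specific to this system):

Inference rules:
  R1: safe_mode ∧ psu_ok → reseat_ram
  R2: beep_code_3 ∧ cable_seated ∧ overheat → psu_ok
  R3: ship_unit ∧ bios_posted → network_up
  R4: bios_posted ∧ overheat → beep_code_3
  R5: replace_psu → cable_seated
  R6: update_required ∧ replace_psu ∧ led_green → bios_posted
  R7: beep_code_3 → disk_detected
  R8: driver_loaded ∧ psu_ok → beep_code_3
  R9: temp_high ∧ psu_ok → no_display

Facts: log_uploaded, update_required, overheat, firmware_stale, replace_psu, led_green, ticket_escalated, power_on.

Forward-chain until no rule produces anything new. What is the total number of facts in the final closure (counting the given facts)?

13

Round 1 — R5, R6, derive cable_seated, bios_posted.
Round 2 — R4, derive beep_code_3.
Round 3 — R2, R7, derive psu_ok, disk_detected.
Closure: {beep_code_3, bios_posted, cable_seated, disk_detected, firmware_stale, led_green, log_uploaded, overheat, power_on, psu_ok, replace_psu, ticket_escalated, update_required} — 13 facts.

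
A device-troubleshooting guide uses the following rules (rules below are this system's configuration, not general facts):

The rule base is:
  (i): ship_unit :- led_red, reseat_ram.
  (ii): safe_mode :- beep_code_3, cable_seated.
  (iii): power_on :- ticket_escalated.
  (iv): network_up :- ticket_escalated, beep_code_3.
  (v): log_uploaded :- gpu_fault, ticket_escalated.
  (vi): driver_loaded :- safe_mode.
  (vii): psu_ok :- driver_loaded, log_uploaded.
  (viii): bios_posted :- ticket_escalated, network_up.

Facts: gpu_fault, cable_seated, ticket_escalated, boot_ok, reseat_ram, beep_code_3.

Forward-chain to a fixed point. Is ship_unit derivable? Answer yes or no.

Round 1 fires (ii), (iii), (iv), (v), giving safe_mode, power_on, network_up, log_uploaded.
Round 2 fires (vi), (viii), giving driver_loaded, bios_posted.
Round 3 fires (vii), giving psu_ok.
Fixed point reached. ship_unit is concluded only by (i); (i) needs led_red (never derived).

no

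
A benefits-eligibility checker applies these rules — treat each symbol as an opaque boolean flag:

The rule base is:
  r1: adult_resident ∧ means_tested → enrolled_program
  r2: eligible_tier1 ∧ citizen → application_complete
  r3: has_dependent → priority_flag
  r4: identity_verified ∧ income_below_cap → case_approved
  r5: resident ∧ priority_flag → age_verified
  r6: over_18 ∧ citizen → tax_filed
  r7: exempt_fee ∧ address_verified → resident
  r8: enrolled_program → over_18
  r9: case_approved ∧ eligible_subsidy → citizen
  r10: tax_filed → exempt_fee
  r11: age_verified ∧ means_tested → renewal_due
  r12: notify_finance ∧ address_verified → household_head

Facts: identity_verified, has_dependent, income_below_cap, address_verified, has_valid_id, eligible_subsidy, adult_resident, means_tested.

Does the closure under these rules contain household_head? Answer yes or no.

Round 1 fires r1, r3, r4, giving enrolled_program, priority_flag, case_approved.
Round 2 fires r8, r9, giving over_18, citizen.
Round 3 fires r6, giving tax_filed.
Round 4 fires r10, giving exempt_fee.
Round 5 fires r7, giving resident.
Round 6 fires r5, giving age_verified.
Round 7 fires r11, giving renewal_due.
Fixed point reached. household_head is concluded only by r12; r12 needs notify_finance (never derived).

no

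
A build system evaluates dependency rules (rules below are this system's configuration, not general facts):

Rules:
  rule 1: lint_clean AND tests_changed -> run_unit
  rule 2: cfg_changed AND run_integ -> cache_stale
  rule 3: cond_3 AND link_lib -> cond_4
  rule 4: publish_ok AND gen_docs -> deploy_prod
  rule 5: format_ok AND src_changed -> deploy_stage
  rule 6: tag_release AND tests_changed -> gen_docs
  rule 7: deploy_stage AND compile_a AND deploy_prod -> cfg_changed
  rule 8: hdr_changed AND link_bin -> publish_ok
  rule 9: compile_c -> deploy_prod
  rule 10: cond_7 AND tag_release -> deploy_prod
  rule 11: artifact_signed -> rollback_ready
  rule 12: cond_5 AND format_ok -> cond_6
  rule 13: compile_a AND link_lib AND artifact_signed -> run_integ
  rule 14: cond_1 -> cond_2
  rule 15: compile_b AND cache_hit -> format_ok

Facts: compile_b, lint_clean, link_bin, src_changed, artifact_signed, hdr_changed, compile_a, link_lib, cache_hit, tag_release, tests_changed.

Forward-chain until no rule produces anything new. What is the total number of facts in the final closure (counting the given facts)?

21

Round 1: rule 1 [lint_clean AND tests_changed -> run_unit]; rule 6 [tag_release AND tests_changed -> gen_docs]; rule 8 [hdr_changed AND link_bin -> publish_ok]; rule 11 [artifact_signed -> rollback_ready]; rule 13 [compile_a AND link_lib AND artifact_signed -> run_integ]; rule 15 [compile_b AND cache_hit -> format_ok]. New: run_unit, gen_docs, publish_ok, rollback_ready, run_integ, format_ok.
Round 2: rule 4 [publish_ok AND gen_docs -> deploy_prod]; rule 5 [format_ok AND src_changed -> deploy_stage]. New: deploy_prod, deploy_stage.
Round 3: rule 7 [deploy_stage AND compile_a AND deploy_prod -> cfg_changed]. New: cfg_changed.
Round 4: rule 2 [cfg_changed AND run_integ -> cache_stale]. New: cache_stale.
Closure: {artifact_signed, cache_hit, cache_stale, cfg_changed, compile_a, compile_b, deploy_prod, deploy_stage, format_ok, gen_docs, hdr_changed, link_bin, link_lib, lint_clean, publish_ok, rollback_ready, run_integ, run_unit, src_changed, tag_release, tests_changed} — 21 facts.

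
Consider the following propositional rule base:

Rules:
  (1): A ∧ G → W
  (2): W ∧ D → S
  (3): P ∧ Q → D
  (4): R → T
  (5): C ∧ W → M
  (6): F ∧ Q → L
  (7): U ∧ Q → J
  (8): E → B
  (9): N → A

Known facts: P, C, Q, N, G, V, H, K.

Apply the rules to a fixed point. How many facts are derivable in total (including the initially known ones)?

13

Round 1: (3) [P ∧ Q → D]; (9) [N → A]. New: D, A.
Round 2: (1) [A ∧ G → W]. New: W.
Round 3: (2) [W ∧ D → S]; (5) [C ∧ W → M]. New: S, M.
Closure: {A, C, D, G, H, K, M, N, P, Q, S, V, W} — 13 facts.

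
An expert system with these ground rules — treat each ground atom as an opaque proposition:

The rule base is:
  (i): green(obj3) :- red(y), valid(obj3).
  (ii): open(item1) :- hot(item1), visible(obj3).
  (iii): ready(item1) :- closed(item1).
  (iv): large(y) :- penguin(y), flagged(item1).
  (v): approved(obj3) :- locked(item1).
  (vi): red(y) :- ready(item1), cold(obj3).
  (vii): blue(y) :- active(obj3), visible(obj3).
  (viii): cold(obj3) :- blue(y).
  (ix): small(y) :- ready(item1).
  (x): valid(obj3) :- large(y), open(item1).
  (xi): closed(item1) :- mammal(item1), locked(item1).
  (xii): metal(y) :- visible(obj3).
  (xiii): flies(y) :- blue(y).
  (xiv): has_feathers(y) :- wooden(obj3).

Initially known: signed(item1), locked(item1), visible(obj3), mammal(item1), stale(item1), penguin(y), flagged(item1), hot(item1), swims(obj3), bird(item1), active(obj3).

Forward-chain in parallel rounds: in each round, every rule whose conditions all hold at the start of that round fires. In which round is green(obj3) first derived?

Round 1: (ii) [open(item1) :- hot(item1), visible(obj3).]; (iv) [large(y) :- penguin(y), flagged(item1).]; (v) [approved(obj3) :- locked(item1).]; (vii) [blue(y) :- active(obj3), visible(obj3).]; (xi) [closed(item1) :- mammal(item1), locked(item1).]; (xii) [metal(y) :- visible(obj3).]. Adds open(item1), large(y), approved(obj3), blue(y), closed(item1), metal(y).
Round 2: (iii) [ready(item1) :- closed(item1).]; (viii) [cold(obj3) :- blue(y).]; (x) [valid(obj3) :- large(y), open(item1).]; (xiii) [flies(y) :- blue(y).]. Adds ready(item1), cold(obj3), valid(obj3), flies(y).
Round 3: (vi) [red(y) :- ready(item1), cold(obj3).]; (ix) [small(y) :- ready(item1).]. Adds red(y), small(y).
Round 4: (i) [green(obj3) :- red(y), valid(obj3).]. Adds green(obj3).
green(obj3) first appears in round 4.

4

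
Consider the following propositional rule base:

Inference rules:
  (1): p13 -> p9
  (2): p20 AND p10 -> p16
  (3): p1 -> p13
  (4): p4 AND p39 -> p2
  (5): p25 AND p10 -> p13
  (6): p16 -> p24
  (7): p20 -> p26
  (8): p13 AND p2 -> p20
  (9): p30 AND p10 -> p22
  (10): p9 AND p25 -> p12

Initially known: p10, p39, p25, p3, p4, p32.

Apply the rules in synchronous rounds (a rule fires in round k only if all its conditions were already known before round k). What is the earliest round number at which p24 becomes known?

4

Round 1 — (4), (5), derive p2, p13.
Round 2 — (1), (8), derive p9, p20.
Round 3 — (2), (7), (10), derive p16, p26, p12.
Round 4 — (6), derive p24.
p24 first appears in round 4.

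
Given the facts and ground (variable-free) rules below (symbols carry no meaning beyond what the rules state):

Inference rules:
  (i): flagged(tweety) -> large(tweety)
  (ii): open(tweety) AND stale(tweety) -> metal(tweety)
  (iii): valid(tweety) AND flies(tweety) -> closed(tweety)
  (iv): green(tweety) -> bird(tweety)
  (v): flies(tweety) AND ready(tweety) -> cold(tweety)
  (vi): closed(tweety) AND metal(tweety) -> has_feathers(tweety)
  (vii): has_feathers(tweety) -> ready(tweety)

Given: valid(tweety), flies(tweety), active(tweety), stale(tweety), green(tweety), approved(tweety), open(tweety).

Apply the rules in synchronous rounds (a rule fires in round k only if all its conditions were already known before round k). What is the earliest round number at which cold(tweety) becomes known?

Round 1: (ii) [open(tweety) AND stale(tweety) -> metal(tweety)]; (iii) [valid(tweety) AND flies(tweety) -> closed(tweety)]; (iv) [green(tweety) -> bird(tweety)]. Adds metal(tweety), closed(tweety), bird(tweety).
Round 2: (vi) [closed(tweety) AND metal(tweety) -> has_feathers(tweety)]. Adds has_feathers(tweety).
Round 3: (vii) [has_feathers(tweety) -> ready(tweety)]. Adds ready(tweety).
Round 4: (v) [flies(tweety) AND ready(tweety) -> cold(tweety)]. Adds cold(tweety).
cold(tweety) first appears in round 4.

4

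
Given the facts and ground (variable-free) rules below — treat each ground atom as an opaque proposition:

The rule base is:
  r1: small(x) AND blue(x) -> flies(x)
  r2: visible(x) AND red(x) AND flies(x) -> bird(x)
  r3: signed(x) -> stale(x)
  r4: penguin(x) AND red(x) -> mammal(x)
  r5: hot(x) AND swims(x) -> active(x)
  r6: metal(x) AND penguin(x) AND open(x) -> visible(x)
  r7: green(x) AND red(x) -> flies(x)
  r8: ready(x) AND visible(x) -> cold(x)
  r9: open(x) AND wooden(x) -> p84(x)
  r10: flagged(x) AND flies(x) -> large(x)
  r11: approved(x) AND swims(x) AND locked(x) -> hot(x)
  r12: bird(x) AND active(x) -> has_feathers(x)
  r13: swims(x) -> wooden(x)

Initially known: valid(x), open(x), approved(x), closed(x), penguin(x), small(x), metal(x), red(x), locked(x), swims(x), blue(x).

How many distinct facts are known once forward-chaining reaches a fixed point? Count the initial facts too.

Round 1 — r1, r4, r6, r11, r13, derive flies(x), mammal(x), visible(x), hot(x), wooden(x).
Round 2 — r2, r5, r9, derive bird(x), active(x), p84(x).
Round 3 — r12, derive has_feathers(x).
Closure: {active(x), approved(x), bird(x), blue(x), closed(x), flies(x), has_feathers(x), hot(x), locked(x), mammal(x), metal(x), open(x), p84(x), penguin(x), red(x), small(x), swims(x), valid(x), visible(x), wooden(x)} — 20 facts.

20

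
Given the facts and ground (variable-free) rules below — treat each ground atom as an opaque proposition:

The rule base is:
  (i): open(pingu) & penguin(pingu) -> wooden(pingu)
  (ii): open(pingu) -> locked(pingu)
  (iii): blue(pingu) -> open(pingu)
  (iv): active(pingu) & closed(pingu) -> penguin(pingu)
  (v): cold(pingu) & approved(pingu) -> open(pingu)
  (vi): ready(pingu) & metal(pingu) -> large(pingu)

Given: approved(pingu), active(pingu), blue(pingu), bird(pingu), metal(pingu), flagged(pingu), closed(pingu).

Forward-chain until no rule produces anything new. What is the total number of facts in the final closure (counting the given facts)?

Round 1 — (iii), (iv), derive open(pingu), penguin(pingu).
Round 2 — (i), (ii), derive wooden(pingu), locked(pingu).
Closure: {active(pingu), approved(pingu), bird(pingu), blue(pingu), closed(pingu), flagged(pingu), locked(pingu), metal(pingu), open(pingu), penguin(pingu), wooden(pingu)} — 11 facts.

11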